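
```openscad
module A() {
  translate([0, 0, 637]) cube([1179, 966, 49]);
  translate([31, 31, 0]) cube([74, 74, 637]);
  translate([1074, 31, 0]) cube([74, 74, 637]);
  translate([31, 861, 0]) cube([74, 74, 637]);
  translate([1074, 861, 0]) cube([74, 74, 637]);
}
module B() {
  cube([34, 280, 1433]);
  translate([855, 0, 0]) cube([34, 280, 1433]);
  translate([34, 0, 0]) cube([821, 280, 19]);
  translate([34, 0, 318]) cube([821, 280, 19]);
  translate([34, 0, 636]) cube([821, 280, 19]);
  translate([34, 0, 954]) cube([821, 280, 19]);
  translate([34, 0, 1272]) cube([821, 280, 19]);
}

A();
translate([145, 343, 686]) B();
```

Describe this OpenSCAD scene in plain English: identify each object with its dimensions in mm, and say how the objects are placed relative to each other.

A is a table with a 1179×966 mm rectangular top, 49 mm thick, top surface at z = 686 mm, supported by four 74×74 mm square legs, each inset 31 mm from the nearest pair of top edges, running from the floor.

B is a bookshelf 889 mm wide overall, 280 mm deep and 1433 mm tall. The two sides are 34 mm thick vertical panels. 5 horizontal shelves of 19 mm thickness span between the inner faces of the sides; the lowest shelf sits on the floor and shelves are stacked with a clear vertical gap of 299 mm between each pair.

The bookshelf is on top of the table, centred.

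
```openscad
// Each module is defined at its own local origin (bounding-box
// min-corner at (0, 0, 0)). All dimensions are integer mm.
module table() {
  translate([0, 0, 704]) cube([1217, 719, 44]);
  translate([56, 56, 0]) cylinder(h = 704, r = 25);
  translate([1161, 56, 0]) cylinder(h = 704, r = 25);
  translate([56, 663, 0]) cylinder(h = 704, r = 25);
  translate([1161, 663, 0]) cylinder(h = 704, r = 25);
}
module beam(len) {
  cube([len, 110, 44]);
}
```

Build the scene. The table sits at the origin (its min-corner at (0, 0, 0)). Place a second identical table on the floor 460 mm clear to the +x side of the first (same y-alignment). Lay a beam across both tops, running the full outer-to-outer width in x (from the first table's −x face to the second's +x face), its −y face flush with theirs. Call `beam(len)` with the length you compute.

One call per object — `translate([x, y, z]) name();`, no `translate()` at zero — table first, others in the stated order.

table();
translate([1677, 0, 0]) table();
translate([0, 0, 748]) beam(2894);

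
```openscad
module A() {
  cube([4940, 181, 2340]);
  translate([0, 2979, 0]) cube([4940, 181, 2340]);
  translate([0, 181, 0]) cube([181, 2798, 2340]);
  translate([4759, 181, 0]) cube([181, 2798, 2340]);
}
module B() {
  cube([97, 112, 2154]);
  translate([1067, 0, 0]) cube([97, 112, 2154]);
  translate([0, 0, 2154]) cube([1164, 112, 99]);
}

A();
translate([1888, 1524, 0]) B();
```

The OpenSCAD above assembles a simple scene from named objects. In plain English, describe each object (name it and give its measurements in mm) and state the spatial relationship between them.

A is a box-shaped house frame (walls only): outside footprint 4940×3160 mm, wall height 2340 mm, wall thickness 181 mm. The two y-facing walls run the full x-width; the two x-facing walls fit between the inner faces of the y-facing walls.

B is a door frame. The clear opening is 970 mm wide and 2154 mm high. Two 97 mm wide jambs, 112 mm deep, stand either side of the opening from the floor to the top of the opening. A 99 mm thick head sits across the top of both jambs, spanning the full outside width of the frame.

The door frame sits inside the house frame, centred.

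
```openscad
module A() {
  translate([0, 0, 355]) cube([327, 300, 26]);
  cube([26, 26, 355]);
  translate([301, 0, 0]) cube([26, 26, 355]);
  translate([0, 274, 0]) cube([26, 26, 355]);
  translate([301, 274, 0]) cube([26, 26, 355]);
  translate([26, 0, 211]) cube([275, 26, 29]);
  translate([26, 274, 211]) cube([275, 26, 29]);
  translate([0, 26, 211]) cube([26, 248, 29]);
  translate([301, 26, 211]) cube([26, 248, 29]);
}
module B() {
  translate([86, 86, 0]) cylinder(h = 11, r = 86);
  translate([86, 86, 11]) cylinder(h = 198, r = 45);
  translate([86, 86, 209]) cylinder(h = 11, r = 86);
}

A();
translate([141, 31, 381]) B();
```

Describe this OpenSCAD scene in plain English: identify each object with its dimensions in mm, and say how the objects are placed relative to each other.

A is a four-legged stool. The seat is a 327×300×26 mm slab whose top surface is at z = 381 mm; four square legs, each 26×26 mm in cross-section, run from the floor (z = 0) to the underside of the seat, each flush with a corner of the seat. Four stretchers, 26 mm wide and 29 mm tall, connect adjacent legs with their undersides at z = 211 mm, each running between the inner faces of the legs it joins and aligned with the legs' outer faces on the other axis.

B is a spool: two coaxial disc flanges of radius 86 mm and thickness 11 mm, joined by a core cylinder of radius 45 mm and height 198 mm. The lower flange rests on z = 0 and the three cylinders share a vertical axis.

The spool is on top of the stool.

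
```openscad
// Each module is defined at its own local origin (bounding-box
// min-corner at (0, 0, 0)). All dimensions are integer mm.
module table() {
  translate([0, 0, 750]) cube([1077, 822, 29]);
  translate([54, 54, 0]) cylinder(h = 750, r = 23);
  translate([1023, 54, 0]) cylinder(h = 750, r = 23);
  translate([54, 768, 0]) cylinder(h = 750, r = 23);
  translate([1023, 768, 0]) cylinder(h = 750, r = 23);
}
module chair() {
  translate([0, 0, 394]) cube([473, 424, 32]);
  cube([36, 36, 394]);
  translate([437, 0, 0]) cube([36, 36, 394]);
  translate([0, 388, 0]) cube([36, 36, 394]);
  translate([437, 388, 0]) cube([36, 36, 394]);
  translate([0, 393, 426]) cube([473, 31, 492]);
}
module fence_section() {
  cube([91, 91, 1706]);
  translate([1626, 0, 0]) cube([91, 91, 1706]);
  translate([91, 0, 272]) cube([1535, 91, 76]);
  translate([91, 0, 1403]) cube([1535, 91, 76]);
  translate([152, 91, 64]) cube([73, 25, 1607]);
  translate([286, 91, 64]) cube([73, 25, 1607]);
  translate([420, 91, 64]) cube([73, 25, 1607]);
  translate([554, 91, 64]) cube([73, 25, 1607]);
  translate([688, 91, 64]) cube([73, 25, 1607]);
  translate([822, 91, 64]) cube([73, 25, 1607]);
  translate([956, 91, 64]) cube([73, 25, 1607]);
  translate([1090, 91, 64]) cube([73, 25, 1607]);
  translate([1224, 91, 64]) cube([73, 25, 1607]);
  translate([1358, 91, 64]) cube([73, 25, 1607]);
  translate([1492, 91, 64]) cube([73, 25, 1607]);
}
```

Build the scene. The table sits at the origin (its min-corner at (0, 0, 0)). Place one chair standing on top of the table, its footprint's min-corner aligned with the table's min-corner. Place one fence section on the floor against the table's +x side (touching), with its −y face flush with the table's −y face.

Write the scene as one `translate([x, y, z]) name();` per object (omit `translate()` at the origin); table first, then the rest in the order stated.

table();
translate([0, 0, 779]) chair();
translate([1077, 0, 0]) fence_section();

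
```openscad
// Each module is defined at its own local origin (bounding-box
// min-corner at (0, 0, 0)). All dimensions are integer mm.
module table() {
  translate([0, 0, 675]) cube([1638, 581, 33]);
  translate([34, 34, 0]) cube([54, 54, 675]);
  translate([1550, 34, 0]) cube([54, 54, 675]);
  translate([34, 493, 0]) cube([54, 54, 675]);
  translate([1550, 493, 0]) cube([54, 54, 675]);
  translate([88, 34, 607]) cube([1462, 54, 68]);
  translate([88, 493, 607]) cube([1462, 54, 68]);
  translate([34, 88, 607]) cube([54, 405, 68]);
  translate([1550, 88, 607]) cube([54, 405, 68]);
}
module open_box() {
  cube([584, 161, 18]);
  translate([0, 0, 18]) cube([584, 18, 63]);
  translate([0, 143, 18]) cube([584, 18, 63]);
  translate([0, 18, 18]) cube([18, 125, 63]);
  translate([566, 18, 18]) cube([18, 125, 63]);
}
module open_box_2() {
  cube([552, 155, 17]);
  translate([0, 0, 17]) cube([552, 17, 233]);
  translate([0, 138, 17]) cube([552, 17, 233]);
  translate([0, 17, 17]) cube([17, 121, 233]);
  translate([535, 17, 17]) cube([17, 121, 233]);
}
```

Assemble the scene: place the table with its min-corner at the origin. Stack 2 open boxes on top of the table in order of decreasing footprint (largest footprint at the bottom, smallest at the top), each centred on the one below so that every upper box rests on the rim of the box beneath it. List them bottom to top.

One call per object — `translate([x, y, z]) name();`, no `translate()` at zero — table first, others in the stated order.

table();
translate([527, 210, 708]) open_box();
translate([543, 213, 789]) open_box_2();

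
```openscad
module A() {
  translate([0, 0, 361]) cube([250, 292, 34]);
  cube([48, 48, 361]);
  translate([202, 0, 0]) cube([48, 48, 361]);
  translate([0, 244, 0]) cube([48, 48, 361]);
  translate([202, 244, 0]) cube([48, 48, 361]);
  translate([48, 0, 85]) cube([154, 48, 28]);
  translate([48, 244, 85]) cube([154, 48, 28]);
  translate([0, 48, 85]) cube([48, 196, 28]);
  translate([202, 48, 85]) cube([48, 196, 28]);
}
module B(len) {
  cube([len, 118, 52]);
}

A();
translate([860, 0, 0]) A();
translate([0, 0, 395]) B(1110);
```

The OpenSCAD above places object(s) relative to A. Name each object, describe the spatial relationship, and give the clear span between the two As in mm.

A is a stool. B is a beam. A beam spans the tops of two stools. The clear span between the two stools is 610 mm.

Second stool starts at x = 860; first ends at x = 250; clear span = 860 − 250 = 610 mm.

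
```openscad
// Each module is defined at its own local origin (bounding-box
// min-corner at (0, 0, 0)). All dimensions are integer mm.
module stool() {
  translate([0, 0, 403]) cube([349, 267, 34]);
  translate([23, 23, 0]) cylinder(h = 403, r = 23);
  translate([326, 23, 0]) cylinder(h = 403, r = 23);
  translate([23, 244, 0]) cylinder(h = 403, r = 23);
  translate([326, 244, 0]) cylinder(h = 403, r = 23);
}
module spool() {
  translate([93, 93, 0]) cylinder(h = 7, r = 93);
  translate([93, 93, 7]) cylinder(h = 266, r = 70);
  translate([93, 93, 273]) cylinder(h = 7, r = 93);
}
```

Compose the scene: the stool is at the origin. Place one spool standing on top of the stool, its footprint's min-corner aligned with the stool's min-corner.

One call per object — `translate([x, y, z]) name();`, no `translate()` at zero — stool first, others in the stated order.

stool();
translate([0, 0, 437]) spool();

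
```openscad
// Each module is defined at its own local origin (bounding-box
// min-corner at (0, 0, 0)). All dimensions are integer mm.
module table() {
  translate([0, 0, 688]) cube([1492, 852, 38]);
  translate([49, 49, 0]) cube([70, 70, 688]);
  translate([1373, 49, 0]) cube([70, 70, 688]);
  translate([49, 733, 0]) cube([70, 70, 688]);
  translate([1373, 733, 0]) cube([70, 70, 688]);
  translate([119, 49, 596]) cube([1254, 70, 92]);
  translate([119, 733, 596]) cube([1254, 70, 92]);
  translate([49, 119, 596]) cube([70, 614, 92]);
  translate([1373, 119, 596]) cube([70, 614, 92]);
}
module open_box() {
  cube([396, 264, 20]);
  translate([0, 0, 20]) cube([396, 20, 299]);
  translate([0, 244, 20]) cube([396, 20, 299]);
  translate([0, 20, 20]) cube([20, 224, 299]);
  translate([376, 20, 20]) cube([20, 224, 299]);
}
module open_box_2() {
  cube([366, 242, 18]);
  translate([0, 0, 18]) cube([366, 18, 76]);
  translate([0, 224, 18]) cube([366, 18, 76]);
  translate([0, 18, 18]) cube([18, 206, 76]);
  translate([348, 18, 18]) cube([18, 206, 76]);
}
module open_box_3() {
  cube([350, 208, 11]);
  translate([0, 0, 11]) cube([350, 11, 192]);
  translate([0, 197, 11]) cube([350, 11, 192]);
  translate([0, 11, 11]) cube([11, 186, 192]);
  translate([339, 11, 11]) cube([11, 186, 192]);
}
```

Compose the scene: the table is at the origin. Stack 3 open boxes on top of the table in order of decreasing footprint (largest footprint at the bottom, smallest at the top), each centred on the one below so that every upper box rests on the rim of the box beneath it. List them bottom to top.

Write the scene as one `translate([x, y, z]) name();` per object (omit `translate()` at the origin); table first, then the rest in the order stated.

table();
translate([548, 294, 726]) open_box();
translate([563, 305, 1045]) open_box_2();
translate([571, 322, 1139]) open_box_3();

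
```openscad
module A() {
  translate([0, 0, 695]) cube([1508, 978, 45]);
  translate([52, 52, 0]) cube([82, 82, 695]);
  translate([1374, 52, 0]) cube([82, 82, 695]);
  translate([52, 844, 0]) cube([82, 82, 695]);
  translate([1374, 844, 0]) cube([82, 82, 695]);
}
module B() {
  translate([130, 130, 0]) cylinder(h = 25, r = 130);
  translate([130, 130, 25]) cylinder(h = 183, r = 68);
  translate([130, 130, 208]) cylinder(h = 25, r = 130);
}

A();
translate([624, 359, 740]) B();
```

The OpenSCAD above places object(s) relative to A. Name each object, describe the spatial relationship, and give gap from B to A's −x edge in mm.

A is a table. B is a spool. The spool is on top of the table, centred. The gap from the spool to the table's −x edge is 624 mm.

The spool's min-x is at 624; the table's min-x is 0; gap = 624 mm.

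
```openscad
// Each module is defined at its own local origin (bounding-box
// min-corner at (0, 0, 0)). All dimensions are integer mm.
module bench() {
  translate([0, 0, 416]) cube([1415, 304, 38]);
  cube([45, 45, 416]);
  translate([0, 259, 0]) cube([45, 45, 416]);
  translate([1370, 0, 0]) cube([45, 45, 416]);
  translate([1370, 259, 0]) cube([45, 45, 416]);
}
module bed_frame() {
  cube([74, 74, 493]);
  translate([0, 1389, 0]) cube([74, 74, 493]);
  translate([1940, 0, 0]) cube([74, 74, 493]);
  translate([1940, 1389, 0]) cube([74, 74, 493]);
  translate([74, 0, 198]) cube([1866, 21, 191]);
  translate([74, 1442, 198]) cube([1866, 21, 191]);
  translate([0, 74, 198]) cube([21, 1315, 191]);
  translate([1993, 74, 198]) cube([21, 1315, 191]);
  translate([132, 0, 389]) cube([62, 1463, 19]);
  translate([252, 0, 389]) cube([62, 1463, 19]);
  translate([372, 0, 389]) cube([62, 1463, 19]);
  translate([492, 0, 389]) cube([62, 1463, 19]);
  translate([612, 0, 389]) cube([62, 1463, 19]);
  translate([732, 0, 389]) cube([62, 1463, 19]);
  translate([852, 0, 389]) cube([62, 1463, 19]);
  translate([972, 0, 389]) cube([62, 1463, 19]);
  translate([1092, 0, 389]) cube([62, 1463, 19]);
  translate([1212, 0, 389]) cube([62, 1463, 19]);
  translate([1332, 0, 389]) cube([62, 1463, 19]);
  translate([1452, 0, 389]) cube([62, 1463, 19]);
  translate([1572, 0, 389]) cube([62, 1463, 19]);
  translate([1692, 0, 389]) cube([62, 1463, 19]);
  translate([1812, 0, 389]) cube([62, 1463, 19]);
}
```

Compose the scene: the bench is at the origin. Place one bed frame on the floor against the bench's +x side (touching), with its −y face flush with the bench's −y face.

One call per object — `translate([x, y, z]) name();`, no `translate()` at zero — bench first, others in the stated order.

bench();
translate([1415, 0, 0]) bed_frame();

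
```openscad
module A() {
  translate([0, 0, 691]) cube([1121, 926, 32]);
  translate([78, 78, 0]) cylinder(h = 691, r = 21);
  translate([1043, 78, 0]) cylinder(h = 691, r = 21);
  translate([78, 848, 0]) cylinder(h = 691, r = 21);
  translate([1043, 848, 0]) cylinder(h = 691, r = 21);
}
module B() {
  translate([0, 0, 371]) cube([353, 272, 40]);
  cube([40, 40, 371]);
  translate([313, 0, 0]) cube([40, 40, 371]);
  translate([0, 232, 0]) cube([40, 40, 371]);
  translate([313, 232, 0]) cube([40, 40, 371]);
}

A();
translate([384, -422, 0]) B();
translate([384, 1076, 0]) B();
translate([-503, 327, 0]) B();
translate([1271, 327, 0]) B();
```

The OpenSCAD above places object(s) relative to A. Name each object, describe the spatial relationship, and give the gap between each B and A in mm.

Each stool's nearest face is 150 mm from the table's bounding box.

A is a table. B is a stool. Four stools sit around the table at the −y, +y, −x, +x sides. The gap between each stool and the table is 150 mm.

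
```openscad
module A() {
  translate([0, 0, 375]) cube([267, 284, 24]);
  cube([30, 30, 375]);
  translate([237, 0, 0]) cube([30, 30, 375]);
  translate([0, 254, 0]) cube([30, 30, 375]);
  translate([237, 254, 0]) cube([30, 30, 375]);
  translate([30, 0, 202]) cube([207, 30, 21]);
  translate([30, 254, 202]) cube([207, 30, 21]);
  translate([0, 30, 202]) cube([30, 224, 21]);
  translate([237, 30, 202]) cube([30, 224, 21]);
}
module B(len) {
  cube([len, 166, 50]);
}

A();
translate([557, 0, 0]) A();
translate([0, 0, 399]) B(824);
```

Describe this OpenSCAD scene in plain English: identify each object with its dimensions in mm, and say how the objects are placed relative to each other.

A is a simple wooden stool: a rectangular seat 267 mm (x) by 284 mm (y), 24 mm thick, top face at z = 399 mm, on four square legs, each 30×30 mm in cross-section. The legs rest on z = 0, each flush with a corner of the seat. Four stretchers, 30 mm wide and 21 mm tall, connect adjacent legs with their undersides at z = 202 mm, each running between the inner faces of the legs it joins and aligned with the legs' outer faces on the other axis.

B is a rectangular beam 824 mm long (x), 166 mm deep (y), 50 mm thick (z).

The beam spans the tops of two stools placed 290 mm apart, resting at z = 399 mm.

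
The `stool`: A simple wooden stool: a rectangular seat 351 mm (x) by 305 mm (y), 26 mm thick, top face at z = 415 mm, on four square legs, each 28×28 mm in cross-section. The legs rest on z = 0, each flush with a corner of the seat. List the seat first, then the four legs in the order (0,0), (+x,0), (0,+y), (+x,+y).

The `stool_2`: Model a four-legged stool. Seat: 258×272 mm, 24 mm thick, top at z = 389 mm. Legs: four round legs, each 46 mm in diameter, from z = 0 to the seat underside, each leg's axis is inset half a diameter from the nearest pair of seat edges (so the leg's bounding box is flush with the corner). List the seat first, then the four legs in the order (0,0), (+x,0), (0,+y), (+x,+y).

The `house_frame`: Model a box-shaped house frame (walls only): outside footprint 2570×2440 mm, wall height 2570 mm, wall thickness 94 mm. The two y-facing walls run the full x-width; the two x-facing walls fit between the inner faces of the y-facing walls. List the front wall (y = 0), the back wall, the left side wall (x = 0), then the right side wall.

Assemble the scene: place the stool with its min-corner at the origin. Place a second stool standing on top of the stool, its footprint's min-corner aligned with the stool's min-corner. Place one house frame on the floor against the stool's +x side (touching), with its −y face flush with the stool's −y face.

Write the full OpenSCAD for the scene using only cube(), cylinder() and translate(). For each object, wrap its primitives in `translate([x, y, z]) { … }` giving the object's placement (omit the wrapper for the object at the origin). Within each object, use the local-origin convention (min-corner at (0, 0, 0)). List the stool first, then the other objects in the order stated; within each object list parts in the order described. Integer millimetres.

translate([0, 0, 389]) cube([351, 305, 26]);
cube([28, 28, 389]);
translate([323, 0, 0]) cube([28, 28, 389]);
translate([0, 277, 0]) cube([28, 28, 389]);
translate([323, 277, 0]) cube([28, 28, 389]);
translate([0, 0, 415]) {
  translate([0, 0, 365]) cube([258, 272, 24]);
  translate([23, 23, 0]) cylinder(h = 365, r = 23);
  translate([235, 23, 0]) cylinder(h = 365, r = 23);
  translate([23, 249, 0]) cylinder(h = 365, r = 23);
  translate([235, 249, 0]) cylinder(h = 365, r = 23);
}
translate([351, 0, 0]) {
  cube([2570, 94, 2570]);
  translate([0, 2346, 0]) cube([2570, 94, 2570]);
  translate([0, 94, 0]) cube([94, 2252, 2570]);
  translate([2476, 94, 0]) cube([94, 2252, 2570]);
}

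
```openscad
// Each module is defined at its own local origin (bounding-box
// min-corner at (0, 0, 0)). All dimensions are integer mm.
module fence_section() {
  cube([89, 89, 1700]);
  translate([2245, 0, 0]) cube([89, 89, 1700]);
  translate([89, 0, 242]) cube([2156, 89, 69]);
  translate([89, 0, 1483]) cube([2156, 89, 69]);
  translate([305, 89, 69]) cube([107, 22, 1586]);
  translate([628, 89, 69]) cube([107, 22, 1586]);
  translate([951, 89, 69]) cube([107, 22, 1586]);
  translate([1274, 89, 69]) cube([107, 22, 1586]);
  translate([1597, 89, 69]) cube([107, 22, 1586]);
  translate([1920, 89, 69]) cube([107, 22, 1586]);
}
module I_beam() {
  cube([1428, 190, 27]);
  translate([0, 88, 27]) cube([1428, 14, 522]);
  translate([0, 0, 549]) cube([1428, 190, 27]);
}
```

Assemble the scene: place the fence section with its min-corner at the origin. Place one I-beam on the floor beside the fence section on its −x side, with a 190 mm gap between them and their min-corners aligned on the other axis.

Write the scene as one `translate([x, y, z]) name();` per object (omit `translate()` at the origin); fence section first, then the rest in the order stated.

fence_section();
translate([-1618, 0, 0]) I_beam();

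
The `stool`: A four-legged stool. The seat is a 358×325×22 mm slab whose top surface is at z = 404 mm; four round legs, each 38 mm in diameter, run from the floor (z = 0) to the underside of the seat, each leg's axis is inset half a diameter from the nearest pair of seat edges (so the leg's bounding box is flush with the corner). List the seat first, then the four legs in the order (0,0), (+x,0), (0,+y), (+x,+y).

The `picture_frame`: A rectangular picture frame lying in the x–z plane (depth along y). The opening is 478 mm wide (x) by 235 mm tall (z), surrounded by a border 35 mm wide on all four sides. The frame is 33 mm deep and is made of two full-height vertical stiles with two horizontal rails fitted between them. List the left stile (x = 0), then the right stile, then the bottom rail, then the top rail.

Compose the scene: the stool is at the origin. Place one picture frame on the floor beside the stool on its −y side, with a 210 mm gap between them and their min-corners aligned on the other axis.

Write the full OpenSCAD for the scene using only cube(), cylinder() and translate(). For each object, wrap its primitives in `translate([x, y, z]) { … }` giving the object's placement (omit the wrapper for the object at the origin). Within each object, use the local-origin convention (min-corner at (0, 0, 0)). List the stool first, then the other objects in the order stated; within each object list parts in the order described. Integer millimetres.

translate([0, 0, 382]) cube([358, 325, 22]);
translate([19, 19, 0]) cylinder(h = 382, r = 19);
translate([339, 19, 0]) cylinder(h = 382, r = 19);
translate([19, 306, 0]) cylinder(h = 382, r = 19);
translate([339, 306, 0]) cylinder(h = 382, r = 19);
translate([0, -243, 0]) {
  cube([35, 33, 305]);
  translate([513, 0, 0]) cube([35, 33, 305]);
  translate([35, 0, 0]) cube([478, 33, 35]);
  translate([35, 0, 270]) cube([478, 33, 35]);
}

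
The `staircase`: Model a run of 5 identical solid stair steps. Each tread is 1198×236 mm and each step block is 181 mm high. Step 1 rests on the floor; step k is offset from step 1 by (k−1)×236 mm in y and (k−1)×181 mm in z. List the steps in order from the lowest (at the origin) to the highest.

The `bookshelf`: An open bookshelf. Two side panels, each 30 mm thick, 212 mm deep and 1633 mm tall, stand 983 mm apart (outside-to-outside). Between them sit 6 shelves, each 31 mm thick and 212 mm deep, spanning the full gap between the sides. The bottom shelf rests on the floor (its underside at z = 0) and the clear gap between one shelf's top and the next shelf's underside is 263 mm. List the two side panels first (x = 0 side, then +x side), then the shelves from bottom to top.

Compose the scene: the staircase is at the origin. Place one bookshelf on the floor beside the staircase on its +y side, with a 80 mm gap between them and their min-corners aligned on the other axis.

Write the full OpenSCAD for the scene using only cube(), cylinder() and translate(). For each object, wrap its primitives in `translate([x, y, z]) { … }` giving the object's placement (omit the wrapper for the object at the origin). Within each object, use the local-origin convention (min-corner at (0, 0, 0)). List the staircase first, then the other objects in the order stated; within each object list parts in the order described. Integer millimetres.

cube([1198, 236, 181]);
translate([0, 236, 181]) cube([1198, 236, 181]);
translate([0, 472, 362]) cube([1198, 236, 181]);
translate([0, 708, 543]) cube([1198, 236, 181]);
translate([0, 944, 724]) cube([1198, 236, 181]);
translate([0, 1260, 0]) {
  cube([30, 212, 1633]);
  translate([953, 0, 0]) cube([30, 212, 1633]);
  translate([30, 0, 0]) cube([923, 212, 31]);
  translate([30, 0, 294]) cube([923, 212, 31]);
  translate([30, 0, 588]) cube([923, 212, 31]);
  translate([30, 0, 882]) cube([923, 212, 31]);
  translate([30, 0, 1176]) cube([923, 212, 31]);
  translate([30, 0, 1470]) cube([923, 212, 31]);
}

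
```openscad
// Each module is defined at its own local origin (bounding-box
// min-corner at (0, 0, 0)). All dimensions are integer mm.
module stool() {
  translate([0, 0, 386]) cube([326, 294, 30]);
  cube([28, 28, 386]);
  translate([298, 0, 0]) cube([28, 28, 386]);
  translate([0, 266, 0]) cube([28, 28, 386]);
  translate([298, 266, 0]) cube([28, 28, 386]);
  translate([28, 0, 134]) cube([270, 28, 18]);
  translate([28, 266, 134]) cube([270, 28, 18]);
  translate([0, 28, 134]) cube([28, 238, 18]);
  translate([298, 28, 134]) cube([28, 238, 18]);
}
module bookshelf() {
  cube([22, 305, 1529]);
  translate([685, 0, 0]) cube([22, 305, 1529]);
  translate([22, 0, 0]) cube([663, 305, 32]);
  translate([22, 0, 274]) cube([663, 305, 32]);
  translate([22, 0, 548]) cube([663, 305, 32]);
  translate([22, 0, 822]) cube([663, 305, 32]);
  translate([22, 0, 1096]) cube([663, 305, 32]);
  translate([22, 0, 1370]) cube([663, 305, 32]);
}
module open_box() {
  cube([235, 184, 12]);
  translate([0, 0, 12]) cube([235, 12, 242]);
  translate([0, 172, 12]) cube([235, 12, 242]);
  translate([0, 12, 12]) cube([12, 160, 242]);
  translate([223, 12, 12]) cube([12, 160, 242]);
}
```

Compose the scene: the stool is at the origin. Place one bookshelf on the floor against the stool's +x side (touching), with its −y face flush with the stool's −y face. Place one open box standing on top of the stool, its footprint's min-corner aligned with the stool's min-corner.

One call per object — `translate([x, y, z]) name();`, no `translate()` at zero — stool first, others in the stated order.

stool();
translate([326, 0, 0]) bookshelf();
translate([0, 0, 416]) open_box();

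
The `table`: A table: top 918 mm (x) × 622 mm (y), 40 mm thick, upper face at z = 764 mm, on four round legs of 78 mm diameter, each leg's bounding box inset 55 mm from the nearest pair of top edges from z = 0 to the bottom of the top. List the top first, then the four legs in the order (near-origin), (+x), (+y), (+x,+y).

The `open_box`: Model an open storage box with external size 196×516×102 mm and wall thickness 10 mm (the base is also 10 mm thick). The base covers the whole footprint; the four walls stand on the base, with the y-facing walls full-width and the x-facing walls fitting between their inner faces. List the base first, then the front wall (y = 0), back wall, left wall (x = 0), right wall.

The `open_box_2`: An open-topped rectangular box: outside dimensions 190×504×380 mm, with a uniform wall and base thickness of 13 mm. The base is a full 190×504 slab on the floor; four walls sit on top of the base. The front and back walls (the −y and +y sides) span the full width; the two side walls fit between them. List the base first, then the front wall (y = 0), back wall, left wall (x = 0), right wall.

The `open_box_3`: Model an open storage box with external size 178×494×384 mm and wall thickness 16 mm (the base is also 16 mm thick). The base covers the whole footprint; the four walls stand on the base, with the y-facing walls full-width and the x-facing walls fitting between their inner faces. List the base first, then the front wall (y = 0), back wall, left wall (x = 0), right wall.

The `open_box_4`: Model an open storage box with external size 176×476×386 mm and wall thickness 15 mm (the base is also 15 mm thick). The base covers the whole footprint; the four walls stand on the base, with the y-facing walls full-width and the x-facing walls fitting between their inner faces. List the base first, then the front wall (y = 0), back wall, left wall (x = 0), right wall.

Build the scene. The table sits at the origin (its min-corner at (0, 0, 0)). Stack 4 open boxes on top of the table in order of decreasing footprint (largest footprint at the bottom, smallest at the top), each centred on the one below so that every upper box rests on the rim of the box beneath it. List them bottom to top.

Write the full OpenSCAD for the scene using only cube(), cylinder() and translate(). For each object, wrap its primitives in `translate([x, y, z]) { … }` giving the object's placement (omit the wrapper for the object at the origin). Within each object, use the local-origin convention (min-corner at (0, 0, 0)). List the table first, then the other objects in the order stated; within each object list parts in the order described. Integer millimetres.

translate([0, 0, 724]) cube([918, 622, 40]);
translate([94, 94, 0]) cylinder(h = 724, r = 39);
translate([824, 94, 0]) cylinder(h = 724, r = 39);
translate([94, 528, 0]) cylinder(h = 724, r = 39);
translate([824, 528, 0]) cylinder(h = 724, r = 39);
translate([361, 53, 764]) {
  cube([196, 516, 10]);
  translate([0, 0, 10]) cube([196, 10, 92]);
  translate([0, 506, 10]) cube([196, 10, 92]);
  translate([0, 10, 10]) cube([10, 496, 92]);
  translate([186, 10, 10]) cube([10, 496, 92]);
}
translate([364, 59, 866]) {
  cube([190, 504, 13]);
  translate([0, 0, 13]) cube([190, 13, 367]);
  translate([0, 491, 13]) cube([190, 13, 367]);
  translate([0, 13, 13]) cube([13, 478, 367]);
  translate([177, 13, 13]) cube([13, 478, 367]);
}
translate([370, 64, 1246]) {
  cube([178, 494, 16]);
  translate([0, 0, 16]) cube([178, 16, 368]);
  translate([0, 478, 16]) cube([178, 16, 368]);
  translate([0, 16, 16]) cube([16, 462, 368]);
  translate([162, 16, 16]) cube([16, 462, 368]);
}
translate([371, 73, 1630]) {
  cube([176, 476, 15]);
  translate([0, 0, 15]) cube([176, 15, 371]);
  translate([0, 461, 15]) cube([176, 15, 371]);
  translate([0, 15, 15]) cube([15, 446, 371]);
  translate([161, 15, 15]) cube([15, 446, 371]);
}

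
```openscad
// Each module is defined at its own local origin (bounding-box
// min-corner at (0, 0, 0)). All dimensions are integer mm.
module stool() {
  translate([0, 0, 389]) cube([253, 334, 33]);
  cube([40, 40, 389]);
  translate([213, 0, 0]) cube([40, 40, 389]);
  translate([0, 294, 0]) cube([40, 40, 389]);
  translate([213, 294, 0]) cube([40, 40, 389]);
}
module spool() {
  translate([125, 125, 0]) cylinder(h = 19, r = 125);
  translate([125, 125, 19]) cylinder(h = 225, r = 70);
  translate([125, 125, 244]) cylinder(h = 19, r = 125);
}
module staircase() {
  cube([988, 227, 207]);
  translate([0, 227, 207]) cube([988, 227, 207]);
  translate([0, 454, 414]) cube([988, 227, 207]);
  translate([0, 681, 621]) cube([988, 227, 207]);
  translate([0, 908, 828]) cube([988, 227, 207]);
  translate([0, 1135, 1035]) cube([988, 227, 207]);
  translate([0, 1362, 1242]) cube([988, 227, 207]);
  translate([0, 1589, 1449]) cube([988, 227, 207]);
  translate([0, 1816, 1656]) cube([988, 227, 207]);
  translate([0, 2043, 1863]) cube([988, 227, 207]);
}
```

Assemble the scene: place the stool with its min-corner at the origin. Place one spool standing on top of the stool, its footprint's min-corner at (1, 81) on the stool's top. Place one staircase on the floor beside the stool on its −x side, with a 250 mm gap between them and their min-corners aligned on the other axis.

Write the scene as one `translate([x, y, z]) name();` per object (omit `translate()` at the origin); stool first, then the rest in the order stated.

stool();
translate([1, 81, 422]) spool();
translate([-1238, 0, 0]) staircase();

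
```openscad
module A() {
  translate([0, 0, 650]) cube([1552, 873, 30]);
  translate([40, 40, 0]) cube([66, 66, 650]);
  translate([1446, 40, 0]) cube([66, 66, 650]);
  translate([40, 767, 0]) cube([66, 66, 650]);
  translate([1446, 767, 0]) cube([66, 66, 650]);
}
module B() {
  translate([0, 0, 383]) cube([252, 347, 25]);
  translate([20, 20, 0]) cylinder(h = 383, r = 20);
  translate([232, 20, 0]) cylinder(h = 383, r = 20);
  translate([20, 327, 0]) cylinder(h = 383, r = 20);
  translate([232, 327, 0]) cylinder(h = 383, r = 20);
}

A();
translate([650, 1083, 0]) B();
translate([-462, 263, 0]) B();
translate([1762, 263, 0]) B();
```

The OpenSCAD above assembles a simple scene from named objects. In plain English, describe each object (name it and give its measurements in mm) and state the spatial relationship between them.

A is a table with a 1552×873 mm rectangular top, 30 mm thick, top surface at z = 680 mm, supported by four 66×66 mm square legs, each inset 40 mm from the nearest pair of top edges, running from the floor.

B is a simple wooden stool: a rectangular seat 252 mm (x) by 347 mm (y), 25 mm thick, top face at z = 408 mm, on four round legs, each 40 mm in diameter. The legs rest on z = 0, each leg's axis is inset half a diameter from the nearest pair of seat edges (so the leg's bounding box is flush with the corner).

Three stools sit around the table at the +y, −x, +x sides.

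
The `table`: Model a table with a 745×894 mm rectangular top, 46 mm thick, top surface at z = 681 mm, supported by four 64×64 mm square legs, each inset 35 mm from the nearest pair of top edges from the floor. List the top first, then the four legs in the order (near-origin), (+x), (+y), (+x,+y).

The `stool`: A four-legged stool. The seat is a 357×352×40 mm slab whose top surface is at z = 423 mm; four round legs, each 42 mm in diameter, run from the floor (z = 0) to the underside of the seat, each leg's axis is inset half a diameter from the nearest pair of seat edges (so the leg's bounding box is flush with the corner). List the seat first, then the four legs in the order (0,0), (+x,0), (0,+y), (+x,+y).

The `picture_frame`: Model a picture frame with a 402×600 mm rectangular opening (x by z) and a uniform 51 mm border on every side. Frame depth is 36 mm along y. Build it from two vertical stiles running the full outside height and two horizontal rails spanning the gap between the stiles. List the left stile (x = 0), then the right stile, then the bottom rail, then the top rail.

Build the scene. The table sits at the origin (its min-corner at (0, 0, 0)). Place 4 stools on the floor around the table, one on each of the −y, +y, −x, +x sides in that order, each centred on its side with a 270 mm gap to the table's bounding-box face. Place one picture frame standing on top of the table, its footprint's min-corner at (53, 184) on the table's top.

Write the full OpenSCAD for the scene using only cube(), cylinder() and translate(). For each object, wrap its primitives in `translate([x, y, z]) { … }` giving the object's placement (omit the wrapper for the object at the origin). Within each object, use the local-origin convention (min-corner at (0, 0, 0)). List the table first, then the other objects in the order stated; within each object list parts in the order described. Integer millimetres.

translate([0, 0, 635]) cube([745, 894, 46]);
translate([35, 35, 0]) cube([64, 64, 635]);
translate([646, 35, 0]) cube([64, 64, 635]);
translate([35, 795, 0]) cube([64, 64, 635]);
translate([646, 795, 0]) cube([64, 64, 635]);
translate([194, -622, 0]) {
  translate([0, 0, 383]) cube([357, 352, 40]);
  translate([21, 21, 0]) cylinder(h = 383, r = 21);
  translate([336, 21, 0]) cylinder(h = 383, r = 21);
  translate([21, 331, 0]) cylinder(h = 383, r = 21);
  translate([336, 331, 0]) cylinder(h = 383, r = 21);
}
translate([194, 1164, 0]) {
  translate([0, 0, 383]) cube([357, 352, 40]);
  translate([21, 21, 0]) cylinder(h = 383, r = 21);
  translate([336, 21, 0]) cylinder(h = 383, r = 21);
  translate([21, 331, 0]) cylinder(h = 383, r = 21);
  translate([336, 331, 0]) cylinder(h = 383, r = 21);
}
translate([-627, 271, 0]) {
  translate([0, 0, 383]) cube([357, 352, 40]);
  translate([21, 21, 0]) cylinder(h = 383, r = 21);
  translate([336, 21, 0]) cylinder(h = 383, r = 21);
  translate([21, 331, 0]) cylinder(h = 383, r = 21);
  translate([336, 331, 0]) cylinder(h = 383, r = 21);
}
translate([1015, 271, 0]) {
  translate([0, 0, 383]) cube([357, 352, 40]);
  translate([21, 21, 0]) cylinder(h = 383, r = 21);
  translate([336, 21, 0]) cylinder(h = 383, r = 21);
  translate([21, 331, 0]) cylinder(h = 383, r = 21);
  translate([336, 331, 0]) cylinder(h = 383, r = 21);
}
translate([53, 184, 681]) {
  cube([51, 36, 702]);
  translate([453, 0, 0]) cube([51, 36, 702]);
  translate([51, 0, 0]) cube([402, 36, 51]);
  translate([51, 0, 651]) cube([402, 36, 51]);
}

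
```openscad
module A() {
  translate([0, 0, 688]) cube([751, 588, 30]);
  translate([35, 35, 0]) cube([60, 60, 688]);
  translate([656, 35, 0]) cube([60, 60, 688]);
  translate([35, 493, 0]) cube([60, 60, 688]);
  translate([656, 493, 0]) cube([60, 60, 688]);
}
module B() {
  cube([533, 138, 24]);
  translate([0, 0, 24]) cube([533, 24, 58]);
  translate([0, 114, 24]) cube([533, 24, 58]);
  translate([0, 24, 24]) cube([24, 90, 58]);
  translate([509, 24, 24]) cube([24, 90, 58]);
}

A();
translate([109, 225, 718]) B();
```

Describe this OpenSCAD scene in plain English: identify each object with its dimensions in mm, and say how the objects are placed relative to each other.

A is a table with a 751×588 mm rectangular top, 30 mm thick, top surface at z = 718 mm, supported by four 60×60 mm square legs, each inset 35 mm from the nearest pair of top edges, running from the floor.

B is an open storage box with external size 533×138×82 mm and wall thickness 24 mm (the base is also 24 mm thick). The base covers the whole footprint; the four walls stand on the base, with the y-facing walls full-width and the x-facing walls fitting between their inner faces.

The open box is on top of the table, centred.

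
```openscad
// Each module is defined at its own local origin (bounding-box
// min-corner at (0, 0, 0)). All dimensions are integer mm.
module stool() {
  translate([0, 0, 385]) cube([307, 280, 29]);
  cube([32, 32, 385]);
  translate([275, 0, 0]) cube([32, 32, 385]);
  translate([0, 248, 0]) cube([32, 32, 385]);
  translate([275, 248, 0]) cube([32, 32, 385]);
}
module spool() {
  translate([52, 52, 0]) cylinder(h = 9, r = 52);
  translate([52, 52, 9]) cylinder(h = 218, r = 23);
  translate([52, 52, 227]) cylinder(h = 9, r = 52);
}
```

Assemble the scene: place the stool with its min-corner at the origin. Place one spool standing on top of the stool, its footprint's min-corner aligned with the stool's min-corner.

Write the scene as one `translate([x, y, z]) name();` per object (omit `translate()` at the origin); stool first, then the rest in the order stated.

stool();
translate([0, 0, 414]) spool();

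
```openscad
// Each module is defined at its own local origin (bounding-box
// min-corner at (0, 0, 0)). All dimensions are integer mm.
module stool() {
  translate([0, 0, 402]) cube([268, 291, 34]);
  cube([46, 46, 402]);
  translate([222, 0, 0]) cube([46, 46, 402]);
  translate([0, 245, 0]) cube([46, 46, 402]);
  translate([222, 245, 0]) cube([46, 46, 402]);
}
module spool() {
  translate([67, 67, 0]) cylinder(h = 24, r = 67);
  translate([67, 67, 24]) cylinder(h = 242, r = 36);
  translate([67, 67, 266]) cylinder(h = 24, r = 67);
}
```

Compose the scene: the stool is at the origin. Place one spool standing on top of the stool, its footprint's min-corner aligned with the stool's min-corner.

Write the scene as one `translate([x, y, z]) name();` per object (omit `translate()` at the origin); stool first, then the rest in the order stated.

stool();
translate([0, 0, 436]) spool();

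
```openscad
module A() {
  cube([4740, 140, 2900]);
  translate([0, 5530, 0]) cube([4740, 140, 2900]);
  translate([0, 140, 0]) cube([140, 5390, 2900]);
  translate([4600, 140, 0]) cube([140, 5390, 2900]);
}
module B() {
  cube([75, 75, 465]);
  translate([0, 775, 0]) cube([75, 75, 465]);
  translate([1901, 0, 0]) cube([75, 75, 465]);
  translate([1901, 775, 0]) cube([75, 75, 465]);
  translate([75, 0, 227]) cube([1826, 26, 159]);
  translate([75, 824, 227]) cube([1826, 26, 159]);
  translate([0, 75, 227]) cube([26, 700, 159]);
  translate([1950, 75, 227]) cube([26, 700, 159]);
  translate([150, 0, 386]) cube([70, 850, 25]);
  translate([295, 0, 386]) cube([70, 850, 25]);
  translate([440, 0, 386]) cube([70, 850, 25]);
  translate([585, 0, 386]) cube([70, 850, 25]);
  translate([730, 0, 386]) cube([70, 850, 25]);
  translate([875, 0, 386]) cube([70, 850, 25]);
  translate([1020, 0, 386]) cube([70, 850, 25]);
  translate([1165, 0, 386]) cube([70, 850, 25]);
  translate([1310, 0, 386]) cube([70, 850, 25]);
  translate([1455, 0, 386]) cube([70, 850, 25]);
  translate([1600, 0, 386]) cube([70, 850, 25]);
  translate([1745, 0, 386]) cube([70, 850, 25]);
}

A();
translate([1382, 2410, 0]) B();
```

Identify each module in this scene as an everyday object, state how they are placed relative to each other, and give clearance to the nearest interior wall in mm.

A is a house frame. B is a bed frame. The bed frame sits inside the house frame, centred. The clearance to the nearest interior wall is 1242 mm.

Clearances: x = 1242, y = 2270; minimum 1242 mm.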